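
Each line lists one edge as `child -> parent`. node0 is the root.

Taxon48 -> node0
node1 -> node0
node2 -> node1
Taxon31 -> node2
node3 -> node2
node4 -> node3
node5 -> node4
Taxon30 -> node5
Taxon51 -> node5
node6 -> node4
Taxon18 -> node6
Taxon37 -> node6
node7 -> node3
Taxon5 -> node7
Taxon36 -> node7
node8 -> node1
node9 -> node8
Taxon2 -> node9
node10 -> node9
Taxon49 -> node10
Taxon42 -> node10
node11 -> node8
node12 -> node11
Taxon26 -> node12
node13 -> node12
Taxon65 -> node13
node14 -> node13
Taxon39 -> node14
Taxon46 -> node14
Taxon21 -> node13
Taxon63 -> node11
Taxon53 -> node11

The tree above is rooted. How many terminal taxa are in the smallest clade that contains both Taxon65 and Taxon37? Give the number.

17

The MRCA of Taxon65 and Taxon37 is the node subtending ((Taxon31,(((Taxon30,Taxon51),(Taxon18,Taxon37)),(Taxon5,Taxon36))),((Taxon2,(Taxon49,Taxon42)),((Taxon26,(Taxon65,(Taxon39,Taxon46),Taxon21)),Taxon63,Taxon53))).
That clade contains 17 terminal taxa: Taxon18, Taxon2, Taxon21, Taxon26, Taxon30, Taxon31, Taxon36, Taxon37, Taxon39, Taxon42, Taxon46, Taxon49, Taxon5, Taxon51, Taxon53, Taxon63, Taxon65.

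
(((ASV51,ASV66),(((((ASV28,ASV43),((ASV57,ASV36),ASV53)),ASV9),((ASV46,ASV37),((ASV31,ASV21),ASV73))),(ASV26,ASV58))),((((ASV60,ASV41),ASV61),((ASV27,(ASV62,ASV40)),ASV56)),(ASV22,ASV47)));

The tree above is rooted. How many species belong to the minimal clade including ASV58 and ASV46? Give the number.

13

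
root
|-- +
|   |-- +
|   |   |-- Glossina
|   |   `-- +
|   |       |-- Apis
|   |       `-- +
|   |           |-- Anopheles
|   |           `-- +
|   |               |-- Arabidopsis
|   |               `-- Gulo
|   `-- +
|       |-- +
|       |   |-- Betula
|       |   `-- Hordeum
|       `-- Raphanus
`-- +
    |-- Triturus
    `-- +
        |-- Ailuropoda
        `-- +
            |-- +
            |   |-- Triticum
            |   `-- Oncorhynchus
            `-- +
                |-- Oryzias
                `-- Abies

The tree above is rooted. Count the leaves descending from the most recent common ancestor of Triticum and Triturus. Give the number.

6

The MRCA of Triticum and Triturus is the node subtending (Triturus,(Ailuropoda,((Triticum,Oncorhynchus),(Oryzias,Abies)))).
That clade contains 6 terminal taxa: Abies, Ailuropoda, Oncorhynchus, Oryzias, Triticum, Triturus.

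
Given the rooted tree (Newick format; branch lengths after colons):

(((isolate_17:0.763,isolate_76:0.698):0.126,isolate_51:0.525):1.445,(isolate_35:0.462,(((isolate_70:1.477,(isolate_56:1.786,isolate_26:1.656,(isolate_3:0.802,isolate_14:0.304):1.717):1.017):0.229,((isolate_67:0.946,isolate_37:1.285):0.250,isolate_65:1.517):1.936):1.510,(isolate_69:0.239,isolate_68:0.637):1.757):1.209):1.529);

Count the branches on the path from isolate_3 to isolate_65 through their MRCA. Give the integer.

The MRCA of isolate_3 and isolate_65 is the node subtending ((isolate_70,(isolate_56,isolate_26,(isolate_3,isolate_14))),((isolate_67,isolate_37),isolate_65)).
From isolate_3 up to that node: 4 branches. From isolate_65 up to the same node: 2 branches. Total: 4 + 2 = 6.

6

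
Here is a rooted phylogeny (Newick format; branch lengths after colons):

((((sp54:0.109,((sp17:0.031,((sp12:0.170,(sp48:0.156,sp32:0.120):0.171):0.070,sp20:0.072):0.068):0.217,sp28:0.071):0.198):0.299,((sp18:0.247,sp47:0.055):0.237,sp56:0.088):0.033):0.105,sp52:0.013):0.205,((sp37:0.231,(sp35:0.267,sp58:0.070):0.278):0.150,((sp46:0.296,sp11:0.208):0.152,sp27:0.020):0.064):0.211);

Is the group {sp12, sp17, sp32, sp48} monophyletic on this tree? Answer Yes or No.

The MRCA of the listed taxa subtends (sp17,((sp12,(sp48,sp32)),sp20)).
That clade also contains sp20, which is not in the proposed group, so the group is not monophyletic.

No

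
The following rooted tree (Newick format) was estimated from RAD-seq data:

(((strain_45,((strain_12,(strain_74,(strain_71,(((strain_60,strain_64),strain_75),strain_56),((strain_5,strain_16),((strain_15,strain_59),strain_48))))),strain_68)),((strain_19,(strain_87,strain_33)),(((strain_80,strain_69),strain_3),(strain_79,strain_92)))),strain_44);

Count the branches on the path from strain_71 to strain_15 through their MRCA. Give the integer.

5

The MRCA of strain_71 and strain_15 is the node subtending (strain_71,(((strain_60,strain_64),strain_75),strain_56),((strain_5,strain_16),((strain_15,strain_59),strain_48))).
From strain_71 up to that node: 1 branch. From strain_15 up to the same node: 4 branches. Total: 1 + 4 = 5.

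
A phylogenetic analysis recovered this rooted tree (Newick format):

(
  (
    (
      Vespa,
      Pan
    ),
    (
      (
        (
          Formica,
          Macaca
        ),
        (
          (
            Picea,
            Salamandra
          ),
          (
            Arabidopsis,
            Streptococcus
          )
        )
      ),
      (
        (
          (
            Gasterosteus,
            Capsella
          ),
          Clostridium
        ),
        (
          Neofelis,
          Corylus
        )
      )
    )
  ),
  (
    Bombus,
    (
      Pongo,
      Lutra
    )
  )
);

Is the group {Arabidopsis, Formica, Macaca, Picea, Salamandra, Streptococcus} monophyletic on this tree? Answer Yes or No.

Yes

The most recent common ancestor of these taxa subtends ((Formica,Macaca),((Picea,Salamandra),(Arabidopsis,Streptococcus))).
That clade has exactly 6 tips — every listed taxon and nothing else — so the group is monophyletic.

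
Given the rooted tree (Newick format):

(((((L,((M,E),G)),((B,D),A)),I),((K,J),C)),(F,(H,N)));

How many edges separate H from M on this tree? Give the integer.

The MRCA of H and M is the root of the tree.
From H up to that node: 3 branches. From M up to the same node: 7 branches. Total: 3 + 7 = 10.

10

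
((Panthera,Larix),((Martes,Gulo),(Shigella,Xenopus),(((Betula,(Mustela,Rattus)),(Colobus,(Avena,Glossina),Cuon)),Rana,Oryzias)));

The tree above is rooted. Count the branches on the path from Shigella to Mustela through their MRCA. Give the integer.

The MRCA of Shigella and Mustela is the node subtending ((Martes,Gulo),(Shigella,Xenopus),(((Betula,(Mustela,Rattus)),(Colobus,(Avena,Glossina),Cuon)),Rana,Oryzias)).
From Shigella up to that node: 2 branches. From Mustela up to the same node: 5 branches. Total: 2 + 5 = 7.

7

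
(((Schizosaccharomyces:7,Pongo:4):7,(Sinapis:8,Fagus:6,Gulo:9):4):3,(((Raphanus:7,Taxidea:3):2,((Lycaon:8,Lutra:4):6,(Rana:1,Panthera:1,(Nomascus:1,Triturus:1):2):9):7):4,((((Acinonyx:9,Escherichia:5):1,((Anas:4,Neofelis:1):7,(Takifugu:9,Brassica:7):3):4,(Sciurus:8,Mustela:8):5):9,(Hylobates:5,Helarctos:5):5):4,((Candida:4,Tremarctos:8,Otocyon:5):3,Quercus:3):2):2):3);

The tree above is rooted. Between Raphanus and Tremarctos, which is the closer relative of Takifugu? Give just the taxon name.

The MRCA of Takifugu and Tremarctos subtends ((((Acinonyx,Escherichia),((Anas,Neofelis),(Takifugu,Brassica)),(Sciurus,Mustela)),(Hylobates,Helarctos)),((Candida,Tremarctos,Otocyon),Quercus)) (14 taxa).
The MRCA of Takifugu and Raphanus subtends (((Raphanus,Taxidea),((Lycaon,Lutra),(Rana,Panthera,(Nomascus,Triturus)))),((((Acinonyx,Escherichia),((Anas,Neofelis),(Takifugu,Brassica)),(Sciurus,Mustela)),(Hylobates,Helarctos)),((Candida,Tremarctos,Otocyon),Quercus))) (22 taxa).
The first is nested inside the second, so Takifugu shares a more recent common ancestor with Tremarctos.

Tremarctos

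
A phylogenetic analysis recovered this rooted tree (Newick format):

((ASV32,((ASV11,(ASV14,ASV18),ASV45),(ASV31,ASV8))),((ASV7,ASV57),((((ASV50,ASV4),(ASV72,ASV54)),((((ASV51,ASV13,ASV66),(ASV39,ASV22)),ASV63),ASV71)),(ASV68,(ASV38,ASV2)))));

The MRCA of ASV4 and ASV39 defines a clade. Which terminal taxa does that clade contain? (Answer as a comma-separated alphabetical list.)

Tracing ASV4: it sits inside (ASV50,ASV4).
Tracing ASV39: it sits inside (ASV39,ASV22).
The smallest clade enclosing both is (((ASV50,ASV4),(ASV72,ASV54)),((((ASV51,ASV13,ASV66),(ASV39,ASV22)),ASV63),ASV71)); the answer is its 11 terminal taxa in alphabetical order.

ASV13, ASV22, ASV39, ASV4, ASV50, ASV51, ASV54, ASV63, ASV66, ASV71, ASV72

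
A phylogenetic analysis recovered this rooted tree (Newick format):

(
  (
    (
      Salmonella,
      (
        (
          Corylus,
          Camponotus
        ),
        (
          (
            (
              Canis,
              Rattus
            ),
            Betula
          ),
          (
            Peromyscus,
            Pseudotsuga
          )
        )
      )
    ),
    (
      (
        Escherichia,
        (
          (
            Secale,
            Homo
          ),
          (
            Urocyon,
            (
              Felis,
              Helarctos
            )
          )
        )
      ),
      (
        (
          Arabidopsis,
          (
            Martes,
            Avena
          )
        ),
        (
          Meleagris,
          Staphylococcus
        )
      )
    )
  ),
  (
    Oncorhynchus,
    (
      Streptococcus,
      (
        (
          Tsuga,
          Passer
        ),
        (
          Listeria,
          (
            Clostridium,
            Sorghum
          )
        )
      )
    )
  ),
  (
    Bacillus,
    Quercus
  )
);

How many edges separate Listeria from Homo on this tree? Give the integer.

The MRCA of Listeria and Homo is the root of the tree.
From Listeria up to that node: 5 branches. From Homo up to the same node: 6 branches. Total: 5 + 6 = 11.

11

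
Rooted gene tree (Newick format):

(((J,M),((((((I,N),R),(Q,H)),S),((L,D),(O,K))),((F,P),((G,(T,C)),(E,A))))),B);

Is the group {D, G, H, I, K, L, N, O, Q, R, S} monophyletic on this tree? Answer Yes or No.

No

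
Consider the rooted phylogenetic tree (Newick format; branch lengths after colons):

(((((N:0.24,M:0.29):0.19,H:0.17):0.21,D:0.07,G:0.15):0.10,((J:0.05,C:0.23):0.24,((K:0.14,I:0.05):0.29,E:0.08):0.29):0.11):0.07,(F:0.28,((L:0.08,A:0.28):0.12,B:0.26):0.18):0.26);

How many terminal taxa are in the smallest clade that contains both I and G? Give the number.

10

The MRCA of I and G is the node subtending ((((N,M),H),D,G),((J,C),((K,I),E))).
That clade contains 10 terminal taxa: C, D, E, G, H, I, J, K, M, N.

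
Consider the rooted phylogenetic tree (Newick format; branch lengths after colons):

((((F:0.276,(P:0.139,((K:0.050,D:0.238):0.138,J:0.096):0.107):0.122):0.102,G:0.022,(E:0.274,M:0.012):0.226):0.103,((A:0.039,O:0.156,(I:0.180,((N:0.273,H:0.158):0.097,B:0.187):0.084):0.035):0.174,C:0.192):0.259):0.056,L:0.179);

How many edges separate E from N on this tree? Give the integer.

9

The MRCA of E and N is the node subtending (((F,(P,((K,D),J))),G,(E,M)),((A,O,(I,((N,H),B))),C)).
From E up to that node: 3 branches. From N up to the same node: 6 branches. Total: 3 + 6 = 9.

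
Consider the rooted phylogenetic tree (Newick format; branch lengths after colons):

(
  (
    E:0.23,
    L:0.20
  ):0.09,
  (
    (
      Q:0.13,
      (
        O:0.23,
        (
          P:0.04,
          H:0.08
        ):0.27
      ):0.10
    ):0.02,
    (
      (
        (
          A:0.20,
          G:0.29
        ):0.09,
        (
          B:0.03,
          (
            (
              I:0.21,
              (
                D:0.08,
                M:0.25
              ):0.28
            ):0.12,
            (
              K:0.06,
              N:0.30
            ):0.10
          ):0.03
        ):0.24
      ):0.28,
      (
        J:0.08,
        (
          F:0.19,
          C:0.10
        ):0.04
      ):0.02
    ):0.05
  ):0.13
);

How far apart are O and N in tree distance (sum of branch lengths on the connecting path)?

1.35

The path runs O → … → MRCA → … → N; the MRCA is the node subtending ((Q,(O,(P,H))),(((A,G),(B,((I,(D,M)),(K,N)))),(J,(F,C)))).
Branch lengths along that path: 0.23 + 0.10 + 0.02 + 0.05 + 0.28 + 0.24 + 0.03 + 0.10 + 0.30 = 1.35.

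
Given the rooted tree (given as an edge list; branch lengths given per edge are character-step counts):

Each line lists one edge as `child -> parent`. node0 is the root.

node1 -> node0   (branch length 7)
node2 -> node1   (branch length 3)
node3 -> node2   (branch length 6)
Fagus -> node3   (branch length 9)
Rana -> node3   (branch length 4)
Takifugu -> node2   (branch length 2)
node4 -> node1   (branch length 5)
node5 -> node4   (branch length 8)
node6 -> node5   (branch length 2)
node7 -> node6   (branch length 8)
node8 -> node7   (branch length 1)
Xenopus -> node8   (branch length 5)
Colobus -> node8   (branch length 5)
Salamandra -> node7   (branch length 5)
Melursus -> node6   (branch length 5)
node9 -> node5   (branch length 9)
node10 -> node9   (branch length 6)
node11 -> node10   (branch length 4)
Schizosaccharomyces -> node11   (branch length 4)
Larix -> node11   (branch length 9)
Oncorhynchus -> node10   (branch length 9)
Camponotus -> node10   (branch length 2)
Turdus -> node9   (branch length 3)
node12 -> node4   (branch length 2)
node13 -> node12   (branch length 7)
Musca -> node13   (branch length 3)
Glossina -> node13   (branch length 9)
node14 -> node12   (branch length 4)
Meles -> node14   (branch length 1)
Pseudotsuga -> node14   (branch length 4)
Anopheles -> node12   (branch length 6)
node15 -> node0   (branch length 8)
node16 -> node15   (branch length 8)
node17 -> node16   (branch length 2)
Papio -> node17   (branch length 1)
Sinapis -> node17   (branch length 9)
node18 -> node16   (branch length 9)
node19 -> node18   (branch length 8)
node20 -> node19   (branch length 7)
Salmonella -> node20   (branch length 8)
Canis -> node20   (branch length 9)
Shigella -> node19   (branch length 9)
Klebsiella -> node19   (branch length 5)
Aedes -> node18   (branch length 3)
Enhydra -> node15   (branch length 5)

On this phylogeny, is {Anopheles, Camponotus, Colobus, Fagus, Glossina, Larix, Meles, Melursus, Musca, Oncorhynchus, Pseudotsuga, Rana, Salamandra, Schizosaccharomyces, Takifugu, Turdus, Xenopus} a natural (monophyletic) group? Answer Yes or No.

The most recent common ancestor of these taxa subtends (((Fagus,Rana),Takifugu),(((((Xenopus,Colobus),Salamandra),Melursus),(((Schizosaccharomyces,Larix),Oncorhynchus,Camponotus),Turdus)),((Musca,Glossina),(Meles,Pseudotsuga),Anopheles))).
That clade has exactly 17 tips — every listed taxon and nothing else — so the group is monophyletic.

Yes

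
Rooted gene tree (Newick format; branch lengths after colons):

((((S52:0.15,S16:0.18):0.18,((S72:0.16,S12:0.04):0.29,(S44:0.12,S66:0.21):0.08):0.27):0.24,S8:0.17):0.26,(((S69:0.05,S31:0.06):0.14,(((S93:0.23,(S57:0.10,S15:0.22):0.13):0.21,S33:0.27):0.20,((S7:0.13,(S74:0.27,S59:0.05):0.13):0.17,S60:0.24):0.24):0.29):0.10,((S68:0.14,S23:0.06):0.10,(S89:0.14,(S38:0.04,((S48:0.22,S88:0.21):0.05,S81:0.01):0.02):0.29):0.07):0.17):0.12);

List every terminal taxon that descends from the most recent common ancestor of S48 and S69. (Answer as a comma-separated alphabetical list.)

S15, S23, S31, S33, S38, S48, S57, S59, S60, S68, S69, S7, S74, S81, S88, S89, S93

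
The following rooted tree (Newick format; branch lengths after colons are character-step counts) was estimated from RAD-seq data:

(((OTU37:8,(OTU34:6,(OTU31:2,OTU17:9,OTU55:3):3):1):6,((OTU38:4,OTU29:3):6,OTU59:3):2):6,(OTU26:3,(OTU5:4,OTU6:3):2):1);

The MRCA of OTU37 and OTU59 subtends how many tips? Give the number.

The MRCA of OTU37 and OTU59 is the node subtending ((OTU37,(OTU34,(OTU31,OTU17,OTU55))),((OTU38,OTU29),OTU59)).
That clade contains 8 terminal taxa: OTU17, OTU29, OTU31, OTU34, OTU37, OTU38, OTU55, OTU59.

8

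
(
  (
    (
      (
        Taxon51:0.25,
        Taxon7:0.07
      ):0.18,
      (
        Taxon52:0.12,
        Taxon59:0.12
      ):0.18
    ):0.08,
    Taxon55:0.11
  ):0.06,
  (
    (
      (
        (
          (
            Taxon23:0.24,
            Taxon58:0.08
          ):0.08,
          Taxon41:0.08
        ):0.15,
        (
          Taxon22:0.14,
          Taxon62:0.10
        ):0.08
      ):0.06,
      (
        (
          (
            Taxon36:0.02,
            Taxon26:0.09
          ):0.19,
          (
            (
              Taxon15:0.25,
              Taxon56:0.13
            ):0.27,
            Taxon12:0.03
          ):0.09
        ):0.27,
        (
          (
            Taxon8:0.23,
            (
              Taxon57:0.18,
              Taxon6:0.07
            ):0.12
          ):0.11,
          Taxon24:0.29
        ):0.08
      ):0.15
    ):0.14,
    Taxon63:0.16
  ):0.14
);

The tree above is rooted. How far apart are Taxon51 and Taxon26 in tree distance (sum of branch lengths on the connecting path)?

1.55

The path runs Taxon51 → … → MRCA → … → Taxon26; the MRCA is the root of the tree.
Branch lengths along that path: 0.25 + 0.18 + 0.08 + 0.06 + 0.14 + 0.14 + 0.15 + 0.27 + 0.19 + 0.09 = 1.55.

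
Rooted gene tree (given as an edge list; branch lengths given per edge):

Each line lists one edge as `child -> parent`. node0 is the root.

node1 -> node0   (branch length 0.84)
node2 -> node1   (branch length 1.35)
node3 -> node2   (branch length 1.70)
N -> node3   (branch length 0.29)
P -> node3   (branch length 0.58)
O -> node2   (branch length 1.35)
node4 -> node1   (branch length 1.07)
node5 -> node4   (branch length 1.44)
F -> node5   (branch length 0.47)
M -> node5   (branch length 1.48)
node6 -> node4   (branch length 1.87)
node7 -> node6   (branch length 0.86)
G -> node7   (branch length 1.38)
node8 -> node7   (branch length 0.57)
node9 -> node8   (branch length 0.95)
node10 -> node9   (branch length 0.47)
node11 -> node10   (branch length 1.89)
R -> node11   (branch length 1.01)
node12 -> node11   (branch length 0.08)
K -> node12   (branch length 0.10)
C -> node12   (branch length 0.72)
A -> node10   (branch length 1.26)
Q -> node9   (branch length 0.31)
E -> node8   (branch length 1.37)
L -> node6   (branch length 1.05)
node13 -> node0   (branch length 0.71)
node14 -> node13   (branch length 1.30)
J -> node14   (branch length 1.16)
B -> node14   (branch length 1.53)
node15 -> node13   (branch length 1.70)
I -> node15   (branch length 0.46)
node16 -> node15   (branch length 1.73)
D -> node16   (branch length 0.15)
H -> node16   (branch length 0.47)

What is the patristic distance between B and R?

13.07

The path runs B → … → MRCA → … → R; the MRCA is the root of the tree.
Branch lengths along that path: 1.53 + 1.30 + 0.71 + 0.84 + 1.07 + 1.87 + 0.86 + 0.57 + 0.95 + 0.47 + 1.89 + 1.01 = 13.07.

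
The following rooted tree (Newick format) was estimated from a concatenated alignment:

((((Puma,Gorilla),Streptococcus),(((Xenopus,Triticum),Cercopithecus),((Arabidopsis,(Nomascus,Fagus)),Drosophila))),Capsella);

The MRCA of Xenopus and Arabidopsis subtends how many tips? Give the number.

The MRCA of Xenopus and Arabidopsis is the node subtending (((Xenopus,Triticum),Cercopithecus),((Arabidopsis,(Nomascus,Fagus)),Drosophila)).
That clade contains 7 terminal taxa: Arabidopsis, Cercopithecus, Drosophila, Fagus, Nomascus, Triticum, Xenopus.

7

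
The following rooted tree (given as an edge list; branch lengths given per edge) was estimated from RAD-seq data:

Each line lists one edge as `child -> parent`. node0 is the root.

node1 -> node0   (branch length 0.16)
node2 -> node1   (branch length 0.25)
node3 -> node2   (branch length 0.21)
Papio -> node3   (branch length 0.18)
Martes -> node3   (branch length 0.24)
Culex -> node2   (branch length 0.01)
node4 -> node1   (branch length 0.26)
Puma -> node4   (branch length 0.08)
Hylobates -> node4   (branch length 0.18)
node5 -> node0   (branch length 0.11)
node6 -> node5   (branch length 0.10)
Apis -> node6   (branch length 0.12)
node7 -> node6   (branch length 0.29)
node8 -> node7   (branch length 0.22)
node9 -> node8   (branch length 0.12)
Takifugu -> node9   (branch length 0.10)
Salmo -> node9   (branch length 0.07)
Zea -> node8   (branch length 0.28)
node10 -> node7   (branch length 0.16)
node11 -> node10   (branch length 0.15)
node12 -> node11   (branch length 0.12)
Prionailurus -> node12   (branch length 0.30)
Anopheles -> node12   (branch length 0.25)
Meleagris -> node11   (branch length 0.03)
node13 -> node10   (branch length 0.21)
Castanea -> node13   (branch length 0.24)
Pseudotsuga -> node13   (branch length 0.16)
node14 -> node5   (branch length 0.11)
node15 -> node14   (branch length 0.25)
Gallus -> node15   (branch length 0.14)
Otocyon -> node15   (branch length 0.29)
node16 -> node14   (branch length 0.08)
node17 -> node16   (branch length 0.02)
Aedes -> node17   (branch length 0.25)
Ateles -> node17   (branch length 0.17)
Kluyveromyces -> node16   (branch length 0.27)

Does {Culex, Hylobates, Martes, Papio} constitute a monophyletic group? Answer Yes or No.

No

The MRCA of the listed taxa subtends (((Papio,Martes),Culex),(Puma,Hylobates)).
That clade also contains Puma, which is not in the proposed group, so the group is not monophyletic.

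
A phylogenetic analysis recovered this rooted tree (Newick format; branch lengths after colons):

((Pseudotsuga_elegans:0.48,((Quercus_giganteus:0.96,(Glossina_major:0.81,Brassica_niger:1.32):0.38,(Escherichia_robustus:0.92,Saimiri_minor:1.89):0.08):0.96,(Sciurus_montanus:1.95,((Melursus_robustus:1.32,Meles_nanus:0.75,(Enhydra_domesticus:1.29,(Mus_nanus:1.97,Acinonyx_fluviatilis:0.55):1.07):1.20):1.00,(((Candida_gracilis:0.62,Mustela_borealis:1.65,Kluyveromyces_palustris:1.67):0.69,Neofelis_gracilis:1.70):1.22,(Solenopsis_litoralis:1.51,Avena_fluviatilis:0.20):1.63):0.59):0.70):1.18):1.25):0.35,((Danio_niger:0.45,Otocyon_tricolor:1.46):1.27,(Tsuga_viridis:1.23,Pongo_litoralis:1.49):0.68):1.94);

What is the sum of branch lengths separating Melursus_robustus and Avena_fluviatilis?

The path runs Melursus_robustus → … → MRCA → … → Avena_fluviatilis; the MRCA is the node subtending ((Melursus_robustus,Meles_nanus,(Enhydra_domesticus,(Mus_nanus,Acinonyx_fluviatilis))),(((Candida_gracilis,Mustela_borealis,Kluyveromyces_palustris),Neofelis_gracilis),(Solenopsis_litoralis,Avena_fluviatilis))).
Branch lengths along that path: 1.32 + 1.00 + 0.59 + 1.63 + 0.20 = 4.74.

4.74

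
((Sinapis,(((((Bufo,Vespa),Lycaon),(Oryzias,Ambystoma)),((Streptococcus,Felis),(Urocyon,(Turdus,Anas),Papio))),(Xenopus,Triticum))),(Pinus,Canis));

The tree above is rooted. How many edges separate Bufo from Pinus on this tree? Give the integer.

The MRCA of Bufo and Pinus is the root of the tree.
From Bufo up to that node: 7 branches. From Pinus up to the same node: 2 branches. Total: 7 + 2 = 9.

9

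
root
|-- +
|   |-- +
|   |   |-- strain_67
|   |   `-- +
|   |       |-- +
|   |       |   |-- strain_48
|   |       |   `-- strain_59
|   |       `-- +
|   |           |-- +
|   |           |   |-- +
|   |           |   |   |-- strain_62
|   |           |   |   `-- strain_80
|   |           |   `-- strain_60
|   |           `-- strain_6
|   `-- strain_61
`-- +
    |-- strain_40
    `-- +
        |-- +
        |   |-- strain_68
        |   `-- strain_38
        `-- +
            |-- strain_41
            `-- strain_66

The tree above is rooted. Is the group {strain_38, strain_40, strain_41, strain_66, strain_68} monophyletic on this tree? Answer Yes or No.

Yes

The most recent common ancestor of these taxa subtends (strain_40,((strain_68,strain_38),(strain_41,strain_66))).
That clade has exactly 5 tips — every listed taxon and nothing else — so the group is monophyletic.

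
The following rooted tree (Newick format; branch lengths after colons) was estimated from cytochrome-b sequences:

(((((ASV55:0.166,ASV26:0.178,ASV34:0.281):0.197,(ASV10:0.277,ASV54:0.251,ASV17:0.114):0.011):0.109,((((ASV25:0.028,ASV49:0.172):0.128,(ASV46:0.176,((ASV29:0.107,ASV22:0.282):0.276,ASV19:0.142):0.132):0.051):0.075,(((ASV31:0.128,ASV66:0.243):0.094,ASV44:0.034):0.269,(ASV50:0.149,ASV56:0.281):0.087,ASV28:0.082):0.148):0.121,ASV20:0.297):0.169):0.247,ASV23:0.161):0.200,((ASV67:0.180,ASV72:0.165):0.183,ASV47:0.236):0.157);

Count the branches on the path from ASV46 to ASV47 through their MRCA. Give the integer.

9

The MRCA of ASV46 and ASV47 is the root of the tree.
From ASV46 up to that node: 7 branches. From ASV47 up to the same node: 2 branches. Total: 7 + 2 = 9.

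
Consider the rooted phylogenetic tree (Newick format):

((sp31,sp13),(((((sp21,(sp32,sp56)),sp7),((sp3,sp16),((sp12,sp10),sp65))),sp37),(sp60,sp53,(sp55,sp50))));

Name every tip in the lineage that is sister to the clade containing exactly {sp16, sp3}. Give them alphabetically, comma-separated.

The clade containing exactly {sp16, sp3} attaches to the tree at the node subtending ((sp3,sp16),((sp12,sp10),sp65)).
The other lineage descending from that same node — the sister group — is ((sp12,sp10),sp65); its 3 tips in alphabetical order are the answer.

sp10, sp12, sp65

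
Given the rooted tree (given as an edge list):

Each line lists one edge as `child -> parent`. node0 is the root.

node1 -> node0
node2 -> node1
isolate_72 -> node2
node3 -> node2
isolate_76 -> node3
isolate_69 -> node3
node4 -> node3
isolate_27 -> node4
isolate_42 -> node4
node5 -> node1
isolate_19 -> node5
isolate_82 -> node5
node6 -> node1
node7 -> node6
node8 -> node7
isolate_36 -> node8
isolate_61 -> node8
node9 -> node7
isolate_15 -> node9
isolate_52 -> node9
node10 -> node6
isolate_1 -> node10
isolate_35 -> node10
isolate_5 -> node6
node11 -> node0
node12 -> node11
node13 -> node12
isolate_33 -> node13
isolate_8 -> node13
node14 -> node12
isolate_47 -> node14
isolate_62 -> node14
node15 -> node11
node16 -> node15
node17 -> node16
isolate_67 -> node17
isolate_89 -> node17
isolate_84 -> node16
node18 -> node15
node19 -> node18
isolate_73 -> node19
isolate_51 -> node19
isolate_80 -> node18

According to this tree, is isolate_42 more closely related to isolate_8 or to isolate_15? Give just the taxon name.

The MRCA of isolate_42 and isolate_15 subtends ((isolate_72,(isolate_76,isolate_69,(isolate_27,isolate_42))),(isolate_19,isolate_82),(((isolate_36,isolate_61),(isolate_15,isolate_52)),(isolate_1,isolate_35),isolate_5)) (14 taxa).
The MRCA of isolate_42 and isolate_8 is the root, subtending the entire tree (24 taxa).
The first is nested inside the second, so isolate_42 shares a more recent common ancestor with isolate_15.

isolate_15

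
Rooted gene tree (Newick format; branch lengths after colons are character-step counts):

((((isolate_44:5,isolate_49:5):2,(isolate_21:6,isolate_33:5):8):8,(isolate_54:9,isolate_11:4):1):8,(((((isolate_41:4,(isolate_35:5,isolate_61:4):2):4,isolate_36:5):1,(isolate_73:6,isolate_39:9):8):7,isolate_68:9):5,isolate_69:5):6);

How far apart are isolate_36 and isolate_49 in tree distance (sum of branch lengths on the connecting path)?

The path runs isolate_36 → … → MRCA → … → isolate_49; the MRCA is the root of the tree.
Branch lengths along that path: 5 + 1 + 7 + 5 + 6 + 8 + 8 + 2 + 5 = 47.

47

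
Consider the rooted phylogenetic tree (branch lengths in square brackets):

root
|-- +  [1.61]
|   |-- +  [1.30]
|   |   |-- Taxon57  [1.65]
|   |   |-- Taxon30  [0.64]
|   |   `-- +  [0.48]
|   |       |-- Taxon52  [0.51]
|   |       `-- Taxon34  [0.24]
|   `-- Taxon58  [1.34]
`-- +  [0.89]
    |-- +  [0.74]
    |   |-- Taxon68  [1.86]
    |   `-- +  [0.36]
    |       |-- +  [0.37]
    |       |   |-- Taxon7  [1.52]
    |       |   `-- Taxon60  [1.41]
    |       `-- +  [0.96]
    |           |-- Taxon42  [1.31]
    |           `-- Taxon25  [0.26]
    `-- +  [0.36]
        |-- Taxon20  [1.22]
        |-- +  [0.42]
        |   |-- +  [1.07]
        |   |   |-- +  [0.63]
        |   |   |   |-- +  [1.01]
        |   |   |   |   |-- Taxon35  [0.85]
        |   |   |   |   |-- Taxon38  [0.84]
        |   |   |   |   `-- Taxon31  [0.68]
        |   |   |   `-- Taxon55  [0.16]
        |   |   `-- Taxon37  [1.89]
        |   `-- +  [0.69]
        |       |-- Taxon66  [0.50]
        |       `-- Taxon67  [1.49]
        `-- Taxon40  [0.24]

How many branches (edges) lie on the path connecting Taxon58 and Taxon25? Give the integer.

The MRCA of Taxon58 and Taxon25 is the root of the tree.
From Taxon58 up to that node: 2 branches. From Taxon25 up to the same node: 5 branches. Total: 2 + 5 = 7.

7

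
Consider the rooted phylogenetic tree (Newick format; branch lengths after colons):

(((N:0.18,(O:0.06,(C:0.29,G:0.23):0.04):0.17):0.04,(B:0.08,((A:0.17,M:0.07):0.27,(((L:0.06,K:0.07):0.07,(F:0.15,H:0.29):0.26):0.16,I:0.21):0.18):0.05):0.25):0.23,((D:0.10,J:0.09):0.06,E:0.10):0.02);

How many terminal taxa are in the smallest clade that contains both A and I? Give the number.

7

The MRCA of A and I is the node subtending ((A,M),(((L,K),(F,H)),I)).
That clade contains 7 terminal taxa: A, F, H, I, K, L, M.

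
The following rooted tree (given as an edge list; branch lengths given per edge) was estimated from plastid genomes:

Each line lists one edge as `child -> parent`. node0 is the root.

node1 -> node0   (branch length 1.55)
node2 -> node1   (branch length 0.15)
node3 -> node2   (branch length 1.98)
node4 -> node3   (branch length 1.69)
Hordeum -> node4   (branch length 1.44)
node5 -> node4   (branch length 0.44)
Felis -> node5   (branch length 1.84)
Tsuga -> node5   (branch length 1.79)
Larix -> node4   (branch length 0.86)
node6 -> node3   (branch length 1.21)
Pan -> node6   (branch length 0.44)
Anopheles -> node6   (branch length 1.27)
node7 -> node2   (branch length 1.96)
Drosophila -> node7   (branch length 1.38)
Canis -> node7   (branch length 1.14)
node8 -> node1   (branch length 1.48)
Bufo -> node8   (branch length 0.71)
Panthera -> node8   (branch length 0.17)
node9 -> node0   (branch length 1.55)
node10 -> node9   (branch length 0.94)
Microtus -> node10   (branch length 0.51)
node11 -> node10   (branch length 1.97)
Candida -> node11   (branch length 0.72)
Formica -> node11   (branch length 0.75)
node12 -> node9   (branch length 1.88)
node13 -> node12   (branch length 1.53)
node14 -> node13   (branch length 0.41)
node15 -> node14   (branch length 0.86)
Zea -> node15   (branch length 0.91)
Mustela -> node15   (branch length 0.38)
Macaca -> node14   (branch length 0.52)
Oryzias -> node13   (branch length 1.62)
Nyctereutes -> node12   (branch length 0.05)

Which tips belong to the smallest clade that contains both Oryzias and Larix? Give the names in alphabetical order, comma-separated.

Tracing Oryzias: it sits inside (((Zea,Mustela),Macaca),Oryzias).
Tracing Larix: it sits inside (Hordeum,(Felis,Tsuga),Larix).
The smallest clade enclosing both is the whole tree (their MRCA is the root), so the answer is all 18 tips in alphabetical order.

Anopheles, Bufo, Candida, Canis, Drosophila, Felis, Formica, Hordeum, Larix, Macaca, Microtus, Mustela, Nyctereutes, Oryzias, Pan, Panthera, Tsuga, Zea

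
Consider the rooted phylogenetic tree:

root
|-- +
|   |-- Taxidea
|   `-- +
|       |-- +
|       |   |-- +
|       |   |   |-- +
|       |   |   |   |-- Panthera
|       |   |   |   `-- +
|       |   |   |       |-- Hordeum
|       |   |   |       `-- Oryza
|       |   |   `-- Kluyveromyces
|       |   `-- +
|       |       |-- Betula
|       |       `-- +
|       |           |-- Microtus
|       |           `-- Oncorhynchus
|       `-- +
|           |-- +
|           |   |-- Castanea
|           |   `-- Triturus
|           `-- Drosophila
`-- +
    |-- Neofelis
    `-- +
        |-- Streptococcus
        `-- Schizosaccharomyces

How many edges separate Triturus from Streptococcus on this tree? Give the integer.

8

The MRCA of Triturus and Streptococcus is the root of the tree.
From Triturus up to that node: 5 branches. From Streptococcus up to the same node: 3 branches. Total: 5 + 3 = 8.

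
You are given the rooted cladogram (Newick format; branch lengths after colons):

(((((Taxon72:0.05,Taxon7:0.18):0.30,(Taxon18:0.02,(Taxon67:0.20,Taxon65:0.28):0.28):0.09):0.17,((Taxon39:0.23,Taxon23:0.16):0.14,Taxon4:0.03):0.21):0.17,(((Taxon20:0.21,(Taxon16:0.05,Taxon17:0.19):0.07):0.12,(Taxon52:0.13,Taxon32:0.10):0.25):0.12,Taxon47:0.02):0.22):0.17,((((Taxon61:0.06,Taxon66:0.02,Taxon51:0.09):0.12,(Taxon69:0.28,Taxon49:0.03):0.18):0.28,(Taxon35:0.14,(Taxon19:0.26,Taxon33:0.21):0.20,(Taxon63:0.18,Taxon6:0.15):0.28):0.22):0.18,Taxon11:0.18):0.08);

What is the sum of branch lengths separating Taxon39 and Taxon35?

The path runs Taxon39 → … → MRCA → … → Taxon35; the MRCA is the root of the tree.
Branch lengths along that path: 0.23 + 0.14 + 0.21 + 0.17 + 0.17 + 0.08 + 0.18 + 0.22 + 0.14 = 1.54.

1.54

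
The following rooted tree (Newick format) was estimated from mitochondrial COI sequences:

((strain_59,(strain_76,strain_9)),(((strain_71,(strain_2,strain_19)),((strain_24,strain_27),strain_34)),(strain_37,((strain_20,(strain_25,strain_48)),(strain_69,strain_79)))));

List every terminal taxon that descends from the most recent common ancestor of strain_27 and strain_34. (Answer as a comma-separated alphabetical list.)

strain_24, strain_27, strain_34

Tracing strain_27: it sits inside (strain_24,strain_27).
Tracing strain_34: it sits inside ((strain_24,strain_27),strain_34).
The smallest clade enclosing both is ((strain_24,strain_27),strain_34); the answer is its 3 terminal taxa in alphabetical order.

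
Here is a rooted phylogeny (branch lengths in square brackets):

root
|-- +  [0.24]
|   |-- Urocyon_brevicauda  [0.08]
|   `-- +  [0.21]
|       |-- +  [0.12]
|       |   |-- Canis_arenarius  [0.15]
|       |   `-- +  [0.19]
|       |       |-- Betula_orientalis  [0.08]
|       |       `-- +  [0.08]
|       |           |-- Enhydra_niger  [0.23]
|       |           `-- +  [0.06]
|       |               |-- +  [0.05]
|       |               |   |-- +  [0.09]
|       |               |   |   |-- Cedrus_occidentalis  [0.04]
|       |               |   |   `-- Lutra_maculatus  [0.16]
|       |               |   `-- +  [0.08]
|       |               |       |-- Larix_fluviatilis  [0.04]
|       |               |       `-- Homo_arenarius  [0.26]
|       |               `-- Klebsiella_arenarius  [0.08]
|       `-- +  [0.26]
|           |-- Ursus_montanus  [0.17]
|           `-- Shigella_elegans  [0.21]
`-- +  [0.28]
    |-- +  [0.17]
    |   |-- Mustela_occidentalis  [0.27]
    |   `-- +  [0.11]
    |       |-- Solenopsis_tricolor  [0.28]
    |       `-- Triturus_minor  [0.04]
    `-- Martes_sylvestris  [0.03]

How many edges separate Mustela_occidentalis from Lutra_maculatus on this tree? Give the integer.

The MRCA of Mustela_occidentalis and Lutra_maculatus is the root of the tree.
From Mustela_occidentalis up to that node: 3 branches. From Lutra_maculatus up to the same node: 9 branches. Total: 3 + 9 = 12.

12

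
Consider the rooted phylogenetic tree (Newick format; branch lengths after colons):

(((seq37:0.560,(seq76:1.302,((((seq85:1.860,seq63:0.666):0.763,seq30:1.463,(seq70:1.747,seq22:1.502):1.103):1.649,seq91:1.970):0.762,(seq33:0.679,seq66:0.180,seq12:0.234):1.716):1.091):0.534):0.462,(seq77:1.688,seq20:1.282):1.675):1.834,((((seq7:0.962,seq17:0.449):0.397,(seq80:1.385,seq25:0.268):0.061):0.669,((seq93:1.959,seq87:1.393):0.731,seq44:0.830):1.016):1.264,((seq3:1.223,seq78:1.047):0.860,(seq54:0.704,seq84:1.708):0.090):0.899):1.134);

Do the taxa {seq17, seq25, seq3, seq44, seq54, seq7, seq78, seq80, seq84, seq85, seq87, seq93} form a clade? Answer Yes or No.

The MRCA of the listed taxa is the root, so the smallest clade containing them is the whole tree.
That clade also contains seq12, seq20, seq22, seq30, seq33, seq37, seq63, seq66, seq70, seq76, seq77, seq91, which are not in the proposed group, so the group is not monophyletic.

No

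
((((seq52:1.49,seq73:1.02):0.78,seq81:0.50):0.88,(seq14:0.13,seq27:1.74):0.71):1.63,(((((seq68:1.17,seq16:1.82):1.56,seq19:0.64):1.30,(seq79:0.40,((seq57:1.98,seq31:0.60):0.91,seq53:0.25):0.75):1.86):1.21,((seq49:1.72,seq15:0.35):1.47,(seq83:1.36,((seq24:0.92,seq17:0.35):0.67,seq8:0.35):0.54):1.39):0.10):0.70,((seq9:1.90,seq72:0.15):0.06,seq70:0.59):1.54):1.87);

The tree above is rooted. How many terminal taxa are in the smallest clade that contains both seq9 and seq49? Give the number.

16

The MRCA of seq9 and seq49 is the node subtending (((((seq68,seq16),seq19),(seq79,((seq57,seq31),seq53))),((seq49,seq15),(seq83,((seq24,seq17),seq8)))),((seq9,seq72),seq70)).
That clade contains 16 terminal taxa: seq15, seq16, seq17, seq19, seq24, seq31, seq49, seq53, seq57, seq68, seq70, seq72, seq79, seq8, seq83, seq9.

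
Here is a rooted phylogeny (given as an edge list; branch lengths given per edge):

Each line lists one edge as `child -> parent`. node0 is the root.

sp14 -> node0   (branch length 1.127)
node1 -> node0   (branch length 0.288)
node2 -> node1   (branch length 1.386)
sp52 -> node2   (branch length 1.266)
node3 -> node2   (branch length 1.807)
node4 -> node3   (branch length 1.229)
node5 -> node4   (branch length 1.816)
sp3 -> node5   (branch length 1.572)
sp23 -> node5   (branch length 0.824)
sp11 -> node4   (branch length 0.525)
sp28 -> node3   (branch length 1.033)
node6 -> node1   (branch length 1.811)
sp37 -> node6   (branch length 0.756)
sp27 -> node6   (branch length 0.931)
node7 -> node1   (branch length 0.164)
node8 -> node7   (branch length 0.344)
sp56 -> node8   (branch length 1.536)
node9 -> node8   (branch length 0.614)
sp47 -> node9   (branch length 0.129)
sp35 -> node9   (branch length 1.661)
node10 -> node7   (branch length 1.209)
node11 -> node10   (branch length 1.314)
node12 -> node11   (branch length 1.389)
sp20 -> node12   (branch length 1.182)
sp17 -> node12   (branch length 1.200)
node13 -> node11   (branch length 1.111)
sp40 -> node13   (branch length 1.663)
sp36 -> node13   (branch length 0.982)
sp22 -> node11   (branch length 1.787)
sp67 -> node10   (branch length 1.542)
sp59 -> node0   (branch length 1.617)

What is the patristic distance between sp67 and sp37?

The path runs sp67 → … → MRCA → … → sp37; the MRCA is the node subtending ((sp52,(((sp3,sp23),sp11),sp28)),(sp37,sp27),((sp56,(sp47,sp35)),(((sp20,sp17),(sp40,sp36),sp22),sp67))).
Branch lengths along that path: 1.542 + 1.209 + 0.164 + 1.811 + 0.756 = 5.482.

5.482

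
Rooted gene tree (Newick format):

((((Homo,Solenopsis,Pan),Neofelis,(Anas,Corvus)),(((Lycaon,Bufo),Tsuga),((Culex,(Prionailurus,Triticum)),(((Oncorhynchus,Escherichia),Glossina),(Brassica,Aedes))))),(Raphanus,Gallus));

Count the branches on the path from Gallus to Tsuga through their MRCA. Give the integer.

The MRCA of Gallus and Tsuga is the root of the tree.
From Gallus up to that node: 2 branches. From Tsuga up to the same node: 4 branches. Total: 2 + 4 = 6.

6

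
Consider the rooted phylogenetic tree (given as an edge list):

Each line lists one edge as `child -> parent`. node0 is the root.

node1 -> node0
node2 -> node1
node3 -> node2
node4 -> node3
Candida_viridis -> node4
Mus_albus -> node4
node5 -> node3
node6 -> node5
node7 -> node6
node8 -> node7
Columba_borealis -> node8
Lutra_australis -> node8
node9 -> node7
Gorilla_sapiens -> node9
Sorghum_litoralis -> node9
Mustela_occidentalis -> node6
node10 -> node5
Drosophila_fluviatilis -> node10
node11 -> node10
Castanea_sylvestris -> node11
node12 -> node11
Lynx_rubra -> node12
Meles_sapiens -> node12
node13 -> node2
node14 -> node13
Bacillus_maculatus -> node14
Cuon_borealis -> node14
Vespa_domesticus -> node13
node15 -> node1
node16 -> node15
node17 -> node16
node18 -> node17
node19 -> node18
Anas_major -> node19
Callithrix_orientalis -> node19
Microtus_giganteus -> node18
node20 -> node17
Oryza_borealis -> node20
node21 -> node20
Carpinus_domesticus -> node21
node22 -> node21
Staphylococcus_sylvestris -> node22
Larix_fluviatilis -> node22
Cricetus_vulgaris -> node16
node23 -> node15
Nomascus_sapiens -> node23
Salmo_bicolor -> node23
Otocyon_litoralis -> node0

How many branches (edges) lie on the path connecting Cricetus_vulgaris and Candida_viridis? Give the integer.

7

The MRCA of Cricetus_vulgaris and Candida_viridis is the node subtending ((((Candida_viridis,Mus_albus),((((Columba_borealis,Lutra_australis),(Gorilla_sapiens,Sorghum_litoralis)),Mustela_occidentalis),(Drosophila_fluviatilis,(Castanea_sylvestris,(Lynx_rubra,Meles_sapiens))))),((Bacillus_maculatus,Cuon_borealis),Vespa_domesticus)),(((((Anas_major,Callithrix_orientalis),Microtus_giganteus),(Oryza_borealis,(Carpinus_domesticus,(Staphylococcus_sylvestris,Larix_fluviatilis)))),Cricetus_vulgaris),(Nomascus_sapiens,Salmo_bicolor))).
From Cricetus_vulgaris up to that node: 3 branches. From Candida_viridis up to the same node: 4 branches. Total: 3 + 4 = 7.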